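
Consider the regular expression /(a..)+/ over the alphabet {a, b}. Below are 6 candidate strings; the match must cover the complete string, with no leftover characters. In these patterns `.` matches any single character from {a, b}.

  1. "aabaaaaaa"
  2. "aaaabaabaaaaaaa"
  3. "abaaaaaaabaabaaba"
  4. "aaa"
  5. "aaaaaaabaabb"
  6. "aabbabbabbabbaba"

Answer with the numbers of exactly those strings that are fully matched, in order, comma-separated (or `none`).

1 → match
2 → match
3 → no match
4 → match
5 → match
6 → no match

1, 2, 4, 5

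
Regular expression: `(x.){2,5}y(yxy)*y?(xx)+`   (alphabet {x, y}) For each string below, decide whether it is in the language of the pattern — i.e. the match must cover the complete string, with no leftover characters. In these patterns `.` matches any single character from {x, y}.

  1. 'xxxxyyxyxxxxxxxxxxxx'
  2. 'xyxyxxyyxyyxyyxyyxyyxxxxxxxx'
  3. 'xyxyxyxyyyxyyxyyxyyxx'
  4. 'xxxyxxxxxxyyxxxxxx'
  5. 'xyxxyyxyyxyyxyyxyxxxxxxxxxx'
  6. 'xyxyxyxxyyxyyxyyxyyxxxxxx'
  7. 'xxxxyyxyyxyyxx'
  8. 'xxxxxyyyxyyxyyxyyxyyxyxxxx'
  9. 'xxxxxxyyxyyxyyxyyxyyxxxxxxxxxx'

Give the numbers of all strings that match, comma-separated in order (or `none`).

1, 2, 3, 4, 5, 6, 7, 8, 9

1 → match
2 → match
3 → match
4 → match
5 → match
6 → match
7 → match
8 → match
9 → match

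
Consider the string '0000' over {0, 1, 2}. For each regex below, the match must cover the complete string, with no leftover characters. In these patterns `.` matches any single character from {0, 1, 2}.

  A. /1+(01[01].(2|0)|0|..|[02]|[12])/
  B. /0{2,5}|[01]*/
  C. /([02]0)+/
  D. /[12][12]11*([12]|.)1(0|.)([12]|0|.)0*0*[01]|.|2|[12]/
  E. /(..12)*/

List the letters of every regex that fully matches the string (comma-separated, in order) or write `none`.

A → no match — must start with '1'
B → match
C → match
D → no match
E → no match

B, C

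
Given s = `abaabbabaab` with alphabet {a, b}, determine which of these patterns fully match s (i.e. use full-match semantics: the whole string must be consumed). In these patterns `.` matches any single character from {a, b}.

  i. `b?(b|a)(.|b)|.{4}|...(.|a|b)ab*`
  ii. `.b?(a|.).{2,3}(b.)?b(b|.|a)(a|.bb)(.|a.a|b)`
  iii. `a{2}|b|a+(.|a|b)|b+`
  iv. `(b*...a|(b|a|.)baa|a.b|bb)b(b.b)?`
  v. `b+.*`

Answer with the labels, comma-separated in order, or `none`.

i → no match
ii → match
iii → no match
iv → no match
v → no match — must start with `b`

ii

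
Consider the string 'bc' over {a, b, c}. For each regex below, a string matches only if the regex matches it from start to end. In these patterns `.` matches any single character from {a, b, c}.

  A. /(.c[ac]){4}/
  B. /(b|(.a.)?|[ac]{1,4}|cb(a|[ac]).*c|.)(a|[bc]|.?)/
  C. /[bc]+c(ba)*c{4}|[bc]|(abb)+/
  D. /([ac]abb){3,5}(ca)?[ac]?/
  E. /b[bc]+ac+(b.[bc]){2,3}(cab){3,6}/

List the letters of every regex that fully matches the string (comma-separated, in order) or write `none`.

A → no match
B → match
C → no match
D → no match
E → no match — must end with 'cab'

B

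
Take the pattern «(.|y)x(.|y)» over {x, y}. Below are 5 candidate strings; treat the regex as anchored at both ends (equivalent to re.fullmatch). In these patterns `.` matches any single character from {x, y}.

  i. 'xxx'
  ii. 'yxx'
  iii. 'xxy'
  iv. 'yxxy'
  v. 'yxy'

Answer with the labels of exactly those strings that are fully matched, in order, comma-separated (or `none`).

i, ii, iii, v

i → match
ii → match
iii → match
iv → no match
v → match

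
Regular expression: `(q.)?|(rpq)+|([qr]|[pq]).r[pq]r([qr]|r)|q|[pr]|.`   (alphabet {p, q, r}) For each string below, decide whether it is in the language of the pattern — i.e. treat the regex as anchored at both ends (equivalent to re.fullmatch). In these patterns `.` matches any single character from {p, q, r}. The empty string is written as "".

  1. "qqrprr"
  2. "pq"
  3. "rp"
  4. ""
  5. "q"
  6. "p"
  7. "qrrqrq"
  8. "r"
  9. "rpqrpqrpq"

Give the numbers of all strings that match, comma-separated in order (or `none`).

1 → match
2 → no match
3 → no match
4 → match
5 → match
6 → match
7 → match
8 → match
9 → match

1, 4, 5, 6, 7, 8, 9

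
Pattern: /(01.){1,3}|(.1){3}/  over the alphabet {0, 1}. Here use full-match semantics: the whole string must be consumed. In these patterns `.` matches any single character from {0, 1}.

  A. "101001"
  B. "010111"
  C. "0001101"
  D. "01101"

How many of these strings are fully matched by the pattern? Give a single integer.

A → no match
B → match
C → no match
D → no match
Total matched: 1

1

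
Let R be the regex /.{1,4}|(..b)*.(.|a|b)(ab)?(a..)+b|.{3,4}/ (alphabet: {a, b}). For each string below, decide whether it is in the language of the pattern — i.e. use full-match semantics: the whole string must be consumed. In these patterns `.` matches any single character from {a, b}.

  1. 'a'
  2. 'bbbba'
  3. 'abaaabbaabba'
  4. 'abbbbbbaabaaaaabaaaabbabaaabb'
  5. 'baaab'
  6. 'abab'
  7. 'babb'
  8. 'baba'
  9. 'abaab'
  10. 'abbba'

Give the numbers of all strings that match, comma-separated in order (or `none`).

1 → match
2 → no match
3 → no match
4 → match
5 → no match
6 → match
7 → match
8 → match
9 → no match
10 → no match

1, 4, 6, 7, 8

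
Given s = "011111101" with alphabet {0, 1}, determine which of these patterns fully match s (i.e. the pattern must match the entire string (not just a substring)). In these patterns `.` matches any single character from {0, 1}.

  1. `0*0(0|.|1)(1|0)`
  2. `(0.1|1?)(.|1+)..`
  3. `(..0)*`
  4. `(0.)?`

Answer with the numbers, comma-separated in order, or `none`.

2

1 → no match
2 → match
3 → no match
4 → no match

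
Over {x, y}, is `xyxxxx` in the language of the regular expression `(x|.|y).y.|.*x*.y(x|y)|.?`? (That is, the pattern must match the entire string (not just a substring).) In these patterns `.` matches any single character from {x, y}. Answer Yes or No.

No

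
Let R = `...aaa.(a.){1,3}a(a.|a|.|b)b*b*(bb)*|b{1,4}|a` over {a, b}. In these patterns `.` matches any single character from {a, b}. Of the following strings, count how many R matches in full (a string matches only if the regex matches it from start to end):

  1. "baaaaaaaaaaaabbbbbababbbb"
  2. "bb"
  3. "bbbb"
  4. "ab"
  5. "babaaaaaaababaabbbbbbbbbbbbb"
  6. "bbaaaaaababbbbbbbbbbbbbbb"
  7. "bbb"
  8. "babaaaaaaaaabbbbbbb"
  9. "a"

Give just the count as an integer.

1 → no match
2. "bb" → match
3. "bbbb" → match
4. "ab" → no match
5 → match
6 → match
7. "bbb" → match
8 → match
9. "a" → match
Total matched: 7

7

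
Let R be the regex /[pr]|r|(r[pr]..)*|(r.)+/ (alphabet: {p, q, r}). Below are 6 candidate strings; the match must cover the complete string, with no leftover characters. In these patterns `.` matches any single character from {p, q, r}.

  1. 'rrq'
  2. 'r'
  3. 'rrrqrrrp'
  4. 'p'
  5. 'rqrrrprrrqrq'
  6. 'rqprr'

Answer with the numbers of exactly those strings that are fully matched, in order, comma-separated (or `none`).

2, 3, 4, 5

1. 'rrq' → no match
2. 'r' → match
3. 'rrrqrrrp' → match
4. 'p' → match
5. 'rqrrrprrrqrq' → match
6. 'rqprr' → no match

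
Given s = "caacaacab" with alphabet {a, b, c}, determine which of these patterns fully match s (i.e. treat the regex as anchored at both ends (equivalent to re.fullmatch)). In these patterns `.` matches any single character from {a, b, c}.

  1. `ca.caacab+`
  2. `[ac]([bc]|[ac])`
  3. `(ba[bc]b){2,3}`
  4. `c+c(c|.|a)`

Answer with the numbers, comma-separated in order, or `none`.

1

1 → match
2 → no match
3 → no match — must start with "ba"
4 → no match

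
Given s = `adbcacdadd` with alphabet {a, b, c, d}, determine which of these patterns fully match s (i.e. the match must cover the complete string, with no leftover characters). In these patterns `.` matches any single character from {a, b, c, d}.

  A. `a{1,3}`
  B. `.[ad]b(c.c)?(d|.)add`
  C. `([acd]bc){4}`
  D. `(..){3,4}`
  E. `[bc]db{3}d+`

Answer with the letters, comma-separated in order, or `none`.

B

A → no match — must end with `a`
B → match
C → no match — must end with `bc`
D → no match
E → no match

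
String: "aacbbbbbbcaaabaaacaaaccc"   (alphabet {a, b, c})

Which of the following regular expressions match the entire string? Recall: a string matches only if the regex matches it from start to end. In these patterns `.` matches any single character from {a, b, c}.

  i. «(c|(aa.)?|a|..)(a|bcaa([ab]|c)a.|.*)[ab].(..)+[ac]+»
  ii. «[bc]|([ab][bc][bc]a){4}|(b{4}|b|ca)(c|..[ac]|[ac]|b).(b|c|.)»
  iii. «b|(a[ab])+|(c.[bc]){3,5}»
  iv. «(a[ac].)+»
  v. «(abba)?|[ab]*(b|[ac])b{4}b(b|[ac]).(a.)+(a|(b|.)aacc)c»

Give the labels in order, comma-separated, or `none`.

i, v

i → match
ii → no match
iii → no match
iv → no match
v → match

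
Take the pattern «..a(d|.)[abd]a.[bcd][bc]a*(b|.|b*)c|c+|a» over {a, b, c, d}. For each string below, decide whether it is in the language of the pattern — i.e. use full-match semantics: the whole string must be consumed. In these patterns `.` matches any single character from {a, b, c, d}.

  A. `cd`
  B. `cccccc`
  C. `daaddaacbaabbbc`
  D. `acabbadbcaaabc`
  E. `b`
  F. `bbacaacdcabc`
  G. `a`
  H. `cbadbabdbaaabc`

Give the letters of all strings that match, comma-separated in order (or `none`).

A. `cd` → no match
B. `cccccc` → match
C → match
D → match
E. `b` → no match
F. `bbacaacdcabc` → match
G. `a` → match
H → match

B, C, D, F, G, H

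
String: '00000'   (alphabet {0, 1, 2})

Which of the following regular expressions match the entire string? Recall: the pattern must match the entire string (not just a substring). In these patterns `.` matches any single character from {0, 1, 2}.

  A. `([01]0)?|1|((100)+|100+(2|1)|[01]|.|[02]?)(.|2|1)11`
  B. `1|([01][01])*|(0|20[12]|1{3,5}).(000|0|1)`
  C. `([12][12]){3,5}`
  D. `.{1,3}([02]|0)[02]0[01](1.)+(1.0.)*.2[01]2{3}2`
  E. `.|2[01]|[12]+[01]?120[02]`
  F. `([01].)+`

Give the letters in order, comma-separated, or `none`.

B

A → no match
B → match
C → no match
D → no match — must end with '22'
E → no match
F → no match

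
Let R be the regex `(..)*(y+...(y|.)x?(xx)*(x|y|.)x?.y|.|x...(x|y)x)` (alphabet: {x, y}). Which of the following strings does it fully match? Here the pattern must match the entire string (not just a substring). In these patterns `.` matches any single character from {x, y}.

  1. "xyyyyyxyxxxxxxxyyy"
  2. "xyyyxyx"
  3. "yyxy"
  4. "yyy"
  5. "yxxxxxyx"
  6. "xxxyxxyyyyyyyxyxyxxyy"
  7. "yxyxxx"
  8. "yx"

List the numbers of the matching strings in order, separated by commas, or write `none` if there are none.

1, 2, 4, 5, 6

1 → match
2. "xyyyxyx" → match
3. "yyxy" → no match
4. "yyy" → match
5. "yxxxxxyx" → match
6 → match
7. "yxyxxx" → no match
8. "yx" → no match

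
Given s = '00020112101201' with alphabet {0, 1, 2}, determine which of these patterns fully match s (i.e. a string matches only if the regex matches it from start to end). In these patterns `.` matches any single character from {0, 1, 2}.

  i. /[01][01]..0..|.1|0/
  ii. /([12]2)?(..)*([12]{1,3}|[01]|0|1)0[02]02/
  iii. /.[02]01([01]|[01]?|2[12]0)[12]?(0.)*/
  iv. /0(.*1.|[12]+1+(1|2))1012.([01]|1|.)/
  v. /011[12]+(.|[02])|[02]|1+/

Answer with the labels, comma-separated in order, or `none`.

iv

i → no match
ii → no match — must end with '02'
iii → no match
iv → match
v → no match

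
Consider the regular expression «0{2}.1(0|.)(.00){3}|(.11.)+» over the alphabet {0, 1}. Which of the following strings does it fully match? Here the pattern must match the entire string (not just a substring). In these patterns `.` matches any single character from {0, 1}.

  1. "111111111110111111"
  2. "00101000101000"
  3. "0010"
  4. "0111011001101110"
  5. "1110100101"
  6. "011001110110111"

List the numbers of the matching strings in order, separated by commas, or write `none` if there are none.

4

1 → no match
2 → no match
3 → no match
4 → match
5 → no match
6 → no match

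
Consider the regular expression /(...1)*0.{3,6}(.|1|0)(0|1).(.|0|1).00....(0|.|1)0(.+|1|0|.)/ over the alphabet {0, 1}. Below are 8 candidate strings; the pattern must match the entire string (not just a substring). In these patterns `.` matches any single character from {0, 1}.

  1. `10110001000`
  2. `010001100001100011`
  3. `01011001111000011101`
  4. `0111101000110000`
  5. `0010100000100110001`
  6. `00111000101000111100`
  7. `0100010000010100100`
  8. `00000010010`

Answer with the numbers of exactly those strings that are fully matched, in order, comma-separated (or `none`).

1 → no match
2 → no match
3 → match
4 → no match
5 → no match
6 → match
7 → no match
8 → no match

3, 6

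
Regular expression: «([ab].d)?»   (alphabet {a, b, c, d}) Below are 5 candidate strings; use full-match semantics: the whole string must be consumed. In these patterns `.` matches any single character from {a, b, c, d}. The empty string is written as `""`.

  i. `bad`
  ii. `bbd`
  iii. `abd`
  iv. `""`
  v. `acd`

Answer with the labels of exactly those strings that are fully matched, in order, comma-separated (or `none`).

i, ii, iii, iv, v

i → match
ii → match
iii → match
iv → match
v → match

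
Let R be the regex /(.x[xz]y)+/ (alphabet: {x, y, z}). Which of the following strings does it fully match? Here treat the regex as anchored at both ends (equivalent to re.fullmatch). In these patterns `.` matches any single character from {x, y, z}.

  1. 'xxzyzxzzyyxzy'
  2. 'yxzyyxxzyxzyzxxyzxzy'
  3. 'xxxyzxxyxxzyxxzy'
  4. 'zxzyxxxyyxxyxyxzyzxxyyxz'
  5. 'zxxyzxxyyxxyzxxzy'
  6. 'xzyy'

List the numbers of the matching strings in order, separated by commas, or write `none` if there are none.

3

1 → no match
2 → no match
3 → match
4 → no match — must end with 'y'
5 → no match
6 → no match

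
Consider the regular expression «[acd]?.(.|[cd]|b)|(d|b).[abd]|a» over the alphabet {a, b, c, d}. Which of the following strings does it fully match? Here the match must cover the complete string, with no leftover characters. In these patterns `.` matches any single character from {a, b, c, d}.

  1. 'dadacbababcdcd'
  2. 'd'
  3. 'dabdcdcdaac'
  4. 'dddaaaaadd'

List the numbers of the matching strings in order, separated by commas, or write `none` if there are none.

1 → no match
2 → no match
3 → no match
4 → no match

none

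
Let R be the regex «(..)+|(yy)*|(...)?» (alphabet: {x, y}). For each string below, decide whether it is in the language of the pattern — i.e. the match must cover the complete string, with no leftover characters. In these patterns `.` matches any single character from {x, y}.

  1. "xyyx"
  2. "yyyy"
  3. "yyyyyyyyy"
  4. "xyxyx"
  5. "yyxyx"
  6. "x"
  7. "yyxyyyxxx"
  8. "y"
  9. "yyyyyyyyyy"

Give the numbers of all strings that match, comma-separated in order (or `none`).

1, 2, 9

1 → match
2 → match
3 → no match
4 → no match
5 → no match
6 → no match
7 → no match
8 → no match
9 → match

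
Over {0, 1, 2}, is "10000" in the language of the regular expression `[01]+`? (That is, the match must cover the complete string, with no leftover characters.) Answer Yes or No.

Yes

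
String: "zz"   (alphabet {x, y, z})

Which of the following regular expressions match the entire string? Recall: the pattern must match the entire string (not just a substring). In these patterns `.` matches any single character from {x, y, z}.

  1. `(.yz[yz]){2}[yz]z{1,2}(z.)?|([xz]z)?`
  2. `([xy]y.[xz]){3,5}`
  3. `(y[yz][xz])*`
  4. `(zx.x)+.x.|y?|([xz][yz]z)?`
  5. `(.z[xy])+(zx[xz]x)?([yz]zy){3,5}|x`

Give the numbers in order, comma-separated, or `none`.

1 → match
2 → no match
3 → no match
4 → no match
5 → no match

1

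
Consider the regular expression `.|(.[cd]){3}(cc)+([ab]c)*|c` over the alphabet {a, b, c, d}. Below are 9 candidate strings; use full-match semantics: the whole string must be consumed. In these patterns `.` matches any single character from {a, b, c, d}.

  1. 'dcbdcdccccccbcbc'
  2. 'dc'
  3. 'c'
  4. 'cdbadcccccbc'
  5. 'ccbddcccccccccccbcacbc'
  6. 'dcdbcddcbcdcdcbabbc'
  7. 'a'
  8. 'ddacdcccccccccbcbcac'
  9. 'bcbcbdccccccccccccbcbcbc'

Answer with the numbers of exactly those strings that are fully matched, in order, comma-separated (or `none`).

1, 3, 5, 7, 8, 9

1 → match
2 → no match
3 → match
4 → no match
5 → match
6 → no match
7 → match
8 → match
9 → match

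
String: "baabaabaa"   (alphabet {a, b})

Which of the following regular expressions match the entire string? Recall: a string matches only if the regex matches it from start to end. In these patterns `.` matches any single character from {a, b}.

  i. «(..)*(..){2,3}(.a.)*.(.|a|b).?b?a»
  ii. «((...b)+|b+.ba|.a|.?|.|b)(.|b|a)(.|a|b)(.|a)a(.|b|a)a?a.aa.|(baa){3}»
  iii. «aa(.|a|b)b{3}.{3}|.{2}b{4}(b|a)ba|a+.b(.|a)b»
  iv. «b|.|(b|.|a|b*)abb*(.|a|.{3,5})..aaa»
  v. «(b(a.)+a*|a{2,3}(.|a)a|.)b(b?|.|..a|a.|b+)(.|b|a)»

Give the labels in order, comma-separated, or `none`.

i → match
ii → match
iii → no match
iv → no match
v → no match

i, ii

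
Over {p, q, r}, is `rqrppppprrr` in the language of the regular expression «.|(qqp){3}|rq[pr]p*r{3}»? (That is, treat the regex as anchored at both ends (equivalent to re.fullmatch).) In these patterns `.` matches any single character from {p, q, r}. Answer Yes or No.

Yes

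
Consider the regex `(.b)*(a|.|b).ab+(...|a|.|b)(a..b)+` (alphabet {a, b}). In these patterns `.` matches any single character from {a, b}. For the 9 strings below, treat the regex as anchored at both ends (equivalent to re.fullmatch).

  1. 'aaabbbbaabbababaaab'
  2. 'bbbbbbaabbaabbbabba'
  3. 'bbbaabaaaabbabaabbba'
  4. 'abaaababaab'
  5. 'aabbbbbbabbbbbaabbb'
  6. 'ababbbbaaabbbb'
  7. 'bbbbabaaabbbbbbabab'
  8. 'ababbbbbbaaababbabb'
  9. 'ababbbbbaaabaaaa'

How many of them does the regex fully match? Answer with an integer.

2

1 → match
2 → no match — must end with 'b'
3 → no match — must end with 'b'
4 → no match
5 → no match
6 → no match
7 → match
8 → no match
9 → no match — must end with 'b'
Total matched: 2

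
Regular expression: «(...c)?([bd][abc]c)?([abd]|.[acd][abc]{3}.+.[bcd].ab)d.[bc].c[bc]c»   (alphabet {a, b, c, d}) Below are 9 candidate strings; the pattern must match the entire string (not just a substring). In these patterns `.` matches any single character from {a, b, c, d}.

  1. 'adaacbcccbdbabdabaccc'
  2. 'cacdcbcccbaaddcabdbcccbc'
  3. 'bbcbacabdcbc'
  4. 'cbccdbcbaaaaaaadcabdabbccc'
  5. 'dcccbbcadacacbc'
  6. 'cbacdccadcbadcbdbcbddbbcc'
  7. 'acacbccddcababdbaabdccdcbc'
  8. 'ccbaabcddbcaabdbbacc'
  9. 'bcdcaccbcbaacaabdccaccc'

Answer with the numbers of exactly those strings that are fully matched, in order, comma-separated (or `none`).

1, 4, 5, 7, 9

1 → match
2 → no match
3 → no match
4 → match
5 → match
6 → no match
7 → match
8 → no match
9 → match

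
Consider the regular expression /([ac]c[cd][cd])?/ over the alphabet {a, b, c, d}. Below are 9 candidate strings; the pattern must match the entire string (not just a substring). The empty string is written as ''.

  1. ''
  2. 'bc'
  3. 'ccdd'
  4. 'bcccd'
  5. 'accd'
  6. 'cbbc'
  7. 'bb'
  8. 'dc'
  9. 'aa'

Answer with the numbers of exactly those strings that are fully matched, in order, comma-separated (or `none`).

1, 3, 5

1. '' → match
2. 'bc' → no match
3. 'ccdd' → match
4. 'bcccd' → no match
5. 'accd' → match
6. 'cbbc' → no match
7. 'bb' → no match
8. 'dc' → no match
9. 'aa' → no match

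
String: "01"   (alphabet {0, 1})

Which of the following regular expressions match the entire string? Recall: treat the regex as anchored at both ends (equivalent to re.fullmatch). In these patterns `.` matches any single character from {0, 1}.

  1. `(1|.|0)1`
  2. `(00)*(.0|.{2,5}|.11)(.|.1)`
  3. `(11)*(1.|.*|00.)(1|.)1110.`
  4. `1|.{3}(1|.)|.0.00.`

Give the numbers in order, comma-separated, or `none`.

1 → match
2 → no match
3 → no match
4 → no match

1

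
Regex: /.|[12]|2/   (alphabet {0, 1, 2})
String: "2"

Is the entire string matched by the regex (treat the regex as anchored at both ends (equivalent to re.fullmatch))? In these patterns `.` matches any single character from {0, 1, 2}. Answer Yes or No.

Yes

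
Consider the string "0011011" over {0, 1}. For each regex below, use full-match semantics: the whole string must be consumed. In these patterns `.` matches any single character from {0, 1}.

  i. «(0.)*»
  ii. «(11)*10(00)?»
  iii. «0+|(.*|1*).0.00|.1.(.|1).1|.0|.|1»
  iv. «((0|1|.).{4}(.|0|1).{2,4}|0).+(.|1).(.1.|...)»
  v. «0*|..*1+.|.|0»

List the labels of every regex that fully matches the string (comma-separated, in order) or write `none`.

i → no match
ii → no match
iii → no match
iv → match
v → match

iv, v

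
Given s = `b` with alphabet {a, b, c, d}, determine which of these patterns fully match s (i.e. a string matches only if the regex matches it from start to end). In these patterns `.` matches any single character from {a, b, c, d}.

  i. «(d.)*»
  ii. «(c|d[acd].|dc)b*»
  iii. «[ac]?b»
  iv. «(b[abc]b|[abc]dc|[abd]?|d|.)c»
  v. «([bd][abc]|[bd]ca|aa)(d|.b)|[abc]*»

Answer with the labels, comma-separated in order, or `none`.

i → no match
ii → no match
iii → match
iv → no match — must end with `c`
v → match

iii, v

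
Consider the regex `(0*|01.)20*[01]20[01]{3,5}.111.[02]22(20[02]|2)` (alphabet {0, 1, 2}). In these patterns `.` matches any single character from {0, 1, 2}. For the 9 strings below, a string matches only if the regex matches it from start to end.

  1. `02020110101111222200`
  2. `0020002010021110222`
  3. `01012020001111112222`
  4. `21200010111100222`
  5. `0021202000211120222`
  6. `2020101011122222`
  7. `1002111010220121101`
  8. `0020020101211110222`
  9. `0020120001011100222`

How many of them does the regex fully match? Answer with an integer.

5

1 → match
2 → no match
3 → no match
4 → match
5 → no match
6 → match
7 → no match
8 → match
9 → match
Total matched: 5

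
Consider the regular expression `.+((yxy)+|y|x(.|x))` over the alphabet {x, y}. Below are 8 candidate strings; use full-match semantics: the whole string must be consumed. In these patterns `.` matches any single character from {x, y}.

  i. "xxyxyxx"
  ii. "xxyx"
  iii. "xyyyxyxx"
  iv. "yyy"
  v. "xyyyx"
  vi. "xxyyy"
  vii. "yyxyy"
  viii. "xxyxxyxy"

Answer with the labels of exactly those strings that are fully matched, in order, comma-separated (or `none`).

i, iii, iv, vi, vii, viii

i → match
ii → no match
iii → match
iv → match
v → no match
vi → match
vii → match
viii → match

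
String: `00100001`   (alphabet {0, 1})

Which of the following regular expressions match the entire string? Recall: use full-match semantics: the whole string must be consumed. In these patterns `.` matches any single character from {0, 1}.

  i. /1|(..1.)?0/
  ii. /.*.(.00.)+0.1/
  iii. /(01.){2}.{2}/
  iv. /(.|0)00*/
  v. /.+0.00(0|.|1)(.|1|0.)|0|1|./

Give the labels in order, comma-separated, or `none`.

v

i → no match
ii → no match
iii → no match — must start with `01`
iv → no match
v → match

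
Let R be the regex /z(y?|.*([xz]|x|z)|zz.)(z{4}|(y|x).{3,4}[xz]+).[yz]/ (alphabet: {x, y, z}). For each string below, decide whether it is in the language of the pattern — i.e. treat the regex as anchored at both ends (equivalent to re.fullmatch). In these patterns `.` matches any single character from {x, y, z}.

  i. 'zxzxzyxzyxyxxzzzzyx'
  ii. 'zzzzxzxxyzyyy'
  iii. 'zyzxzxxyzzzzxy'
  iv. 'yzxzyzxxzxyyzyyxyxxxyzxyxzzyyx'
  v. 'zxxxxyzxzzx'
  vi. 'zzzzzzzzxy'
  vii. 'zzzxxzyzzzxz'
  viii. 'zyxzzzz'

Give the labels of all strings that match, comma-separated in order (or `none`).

iii, vi, vii

i → no match
ii → no match
iii → match
iv → no match — must start with 'z'
v → no match
vi → match
vii → match
viii → no match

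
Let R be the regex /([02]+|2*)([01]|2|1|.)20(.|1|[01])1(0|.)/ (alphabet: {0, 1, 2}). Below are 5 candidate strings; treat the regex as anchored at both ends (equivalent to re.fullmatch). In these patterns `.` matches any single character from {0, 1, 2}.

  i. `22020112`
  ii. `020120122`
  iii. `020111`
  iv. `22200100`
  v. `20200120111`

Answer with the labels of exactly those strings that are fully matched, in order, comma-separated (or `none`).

i → match
ii → no match
iii → match
iv → no match
v → match

i, iii, v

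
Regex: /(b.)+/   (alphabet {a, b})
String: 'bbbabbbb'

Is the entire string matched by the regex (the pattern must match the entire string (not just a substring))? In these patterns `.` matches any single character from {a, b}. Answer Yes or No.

Yes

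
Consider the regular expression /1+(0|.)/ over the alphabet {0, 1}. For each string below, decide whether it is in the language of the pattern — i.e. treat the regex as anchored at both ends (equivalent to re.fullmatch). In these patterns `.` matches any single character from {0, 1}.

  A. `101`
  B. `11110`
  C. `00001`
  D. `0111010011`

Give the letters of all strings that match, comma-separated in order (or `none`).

A. `101` → no match
B. `11110` → match
C. `00001` → no match — must start with `1`
D. `0111010011` → no match — must start with `1`

B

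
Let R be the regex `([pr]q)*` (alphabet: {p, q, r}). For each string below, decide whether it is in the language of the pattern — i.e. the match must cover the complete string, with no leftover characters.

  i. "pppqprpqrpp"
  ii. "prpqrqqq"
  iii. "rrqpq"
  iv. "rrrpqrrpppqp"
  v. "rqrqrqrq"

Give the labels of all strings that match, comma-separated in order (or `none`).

v

i → no match
ii → no match
iii → no match
iv → no match
v → match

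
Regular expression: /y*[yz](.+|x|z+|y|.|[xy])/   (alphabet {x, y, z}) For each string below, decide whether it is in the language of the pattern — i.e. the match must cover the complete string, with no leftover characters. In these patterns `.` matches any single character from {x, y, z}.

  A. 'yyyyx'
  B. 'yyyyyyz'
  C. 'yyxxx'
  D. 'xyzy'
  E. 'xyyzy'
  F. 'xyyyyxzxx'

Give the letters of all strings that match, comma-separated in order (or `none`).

A → match
B → match
C → match
D → no match
E → no match
F → no match

A, B, C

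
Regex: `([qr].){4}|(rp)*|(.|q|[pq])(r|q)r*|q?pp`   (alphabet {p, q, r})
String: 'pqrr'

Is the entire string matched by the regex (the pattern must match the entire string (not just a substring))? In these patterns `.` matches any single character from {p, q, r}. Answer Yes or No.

Yes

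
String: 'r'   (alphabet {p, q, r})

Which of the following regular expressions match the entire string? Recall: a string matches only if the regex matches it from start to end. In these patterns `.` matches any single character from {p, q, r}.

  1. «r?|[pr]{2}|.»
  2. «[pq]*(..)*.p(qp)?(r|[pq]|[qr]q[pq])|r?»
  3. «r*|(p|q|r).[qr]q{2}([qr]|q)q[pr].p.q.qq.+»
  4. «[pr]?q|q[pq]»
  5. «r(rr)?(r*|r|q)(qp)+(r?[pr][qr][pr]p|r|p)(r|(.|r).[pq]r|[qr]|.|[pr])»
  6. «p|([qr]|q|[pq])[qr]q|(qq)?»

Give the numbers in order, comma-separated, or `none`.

1 → match
2 → match
3 → match
4 → no match
5 → no match
6 → no match

1, 2, 3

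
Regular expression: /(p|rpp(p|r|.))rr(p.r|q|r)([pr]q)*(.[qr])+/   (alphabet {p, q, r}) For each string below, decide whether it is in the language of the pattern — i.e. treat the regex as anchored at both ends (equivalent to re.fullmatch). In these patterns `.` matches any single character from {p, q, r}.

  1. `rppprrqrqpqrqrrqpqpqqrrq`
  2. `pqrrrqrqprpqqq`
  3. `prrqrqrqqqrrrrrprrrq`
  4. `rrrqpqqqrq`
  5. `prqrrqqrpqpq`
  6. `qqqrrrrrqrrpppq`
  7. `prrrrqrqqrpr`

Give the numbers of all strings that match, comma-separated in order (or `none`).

7

1 → no match
2 → no match
3 → no match
4. `rrrqpqqqrq` → no match
5. `prqrrqqrpqpq` → no match
6 → no match
7. `prrrrqrqqrpr` → match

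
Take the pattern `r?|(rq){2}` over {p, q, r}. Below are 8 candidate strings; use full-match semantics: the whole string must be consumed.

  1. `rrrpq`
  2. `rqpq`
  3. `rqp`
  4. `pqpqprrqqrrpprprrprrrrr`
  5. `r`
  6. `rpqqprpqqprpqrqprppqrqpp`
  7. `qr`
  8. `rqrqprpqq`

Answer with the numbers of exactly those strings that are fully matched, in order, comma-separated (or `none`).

1 → no match
2 → no match
3 → no match
4 → no match
5 → match
6 → no match
7 → no match
8 → no match

5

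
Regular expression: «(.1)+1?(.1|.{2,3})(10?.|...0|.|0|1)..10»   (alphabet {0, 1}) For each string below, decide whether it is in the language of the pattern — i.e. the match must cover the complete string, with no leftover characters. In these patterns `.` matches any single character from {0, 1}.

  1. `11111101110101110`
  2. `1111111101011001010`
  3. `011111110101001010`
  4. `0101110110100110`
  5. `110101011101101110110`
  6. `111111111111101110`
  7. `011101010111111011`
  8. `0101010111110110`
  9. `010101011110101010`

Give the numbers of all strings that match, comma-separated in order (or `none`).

1 → match
2 → match
3 → match
4 → match
5 → match
6 → match
7 → no match — must end with `10`
8 → match
9 → match

1, 2, 3, 4, 5, 6, 8, 9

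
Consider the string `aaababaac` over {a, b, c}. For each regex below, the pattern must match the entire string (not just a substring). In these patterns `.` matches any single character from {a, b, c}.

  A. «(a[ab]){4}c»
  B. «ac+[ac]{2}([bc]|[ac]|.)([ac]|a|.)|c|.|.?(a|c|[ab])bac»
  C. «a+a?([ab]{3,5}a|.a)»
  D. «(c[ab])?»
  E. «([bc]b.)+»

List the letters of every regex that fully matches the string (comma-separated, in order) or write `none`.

A → match
B → no match
C → no match — must end with `a`
D → no match
E → no match

A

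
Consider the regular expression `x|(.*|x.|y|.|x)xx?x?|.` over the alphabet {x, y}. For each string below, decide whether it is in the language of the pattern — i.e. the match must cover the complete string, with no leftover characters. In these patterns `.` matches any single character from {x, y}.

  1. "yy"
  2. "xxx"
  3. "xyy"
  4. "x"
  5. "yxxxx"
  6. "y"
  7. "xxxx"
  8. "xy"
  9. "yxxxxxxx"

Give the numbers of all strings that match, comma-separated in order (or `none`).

2, 4, 5, 6, 7, 9

1. "yy" → no match
2. "xxx" → match
3. "xyy" → no match
4. "x" → match
5. "yxxxx" → match
6. "y" → match
7. "xxxx" → match
8. "xy" → no match
9. "yxxxxxxx" → match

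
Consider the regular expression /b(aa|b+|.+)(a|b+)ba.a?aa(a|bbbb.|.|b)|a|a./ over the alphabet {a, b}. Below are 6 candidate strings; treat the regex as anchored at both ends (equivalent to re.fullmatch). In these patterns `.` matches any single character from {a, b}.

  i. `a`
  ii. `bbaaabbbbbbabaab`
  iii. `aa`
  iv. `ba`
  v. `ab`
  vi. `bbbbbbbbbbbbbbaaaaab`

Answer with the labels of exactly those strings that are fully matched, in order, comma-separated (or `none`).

i, ii, iii, v, vi

i → match
ii → match
iii → match
iv → no match
v → match
vi → match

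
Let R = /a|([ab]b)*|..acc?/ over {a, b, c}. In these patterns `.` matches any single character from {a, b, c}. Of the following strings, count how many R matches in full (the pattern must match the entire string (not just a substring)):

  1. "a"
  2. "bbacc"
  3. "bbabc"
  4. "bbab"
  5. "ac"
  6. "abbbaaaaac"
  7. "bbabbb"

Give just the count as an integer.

4

1 → match
2 → match
3 → no match
4 → match
5 → no match
6 → no match
7 → match
Total matched: 4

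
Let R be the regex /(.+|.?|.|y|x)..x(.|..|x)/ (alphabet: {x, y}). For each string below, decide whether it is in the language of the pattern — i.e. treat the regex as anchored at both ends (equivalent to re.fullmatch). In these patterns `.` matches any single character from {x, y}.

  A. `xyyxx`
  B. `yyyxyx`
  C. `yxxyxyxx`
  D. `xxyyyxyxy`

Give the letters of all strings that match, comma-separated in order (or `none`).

A → match
B → match
C → match
D → match

A, B, C, D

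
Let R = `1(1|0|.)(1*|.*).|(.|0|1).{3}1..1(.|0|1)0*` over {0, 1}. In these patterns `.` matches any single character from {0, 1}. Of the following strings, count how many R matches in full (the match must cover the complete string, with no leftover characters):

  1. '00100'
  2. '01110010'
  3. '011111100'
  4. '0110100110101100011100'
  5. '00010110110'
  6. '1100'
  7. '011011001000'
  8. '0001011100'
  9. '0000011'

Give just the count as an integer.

1

1 → no match
2 → no match
3 → no match
4 → no match
5 → no match
6 → match
7 → no match
8 → no match
9 → no match
Total matched: 1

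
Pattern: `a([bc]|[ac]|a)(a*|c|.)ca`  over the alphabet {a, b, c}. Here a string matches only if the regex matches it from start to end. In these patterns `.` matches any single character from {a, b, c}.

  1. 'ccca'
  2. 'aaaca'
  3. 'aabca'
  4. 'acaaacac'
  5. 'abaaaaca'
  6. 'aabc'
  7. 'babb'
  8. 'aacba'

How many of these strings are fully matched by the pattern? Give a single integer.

3

1 → no match — must start with 'a'
2 → match
3 → match
4 → no match — must end with 'ca'
5 → match
6 → no match — must end with 'ca'
7 → no match — must start with 'a'
8 → no match — must end with 'ca'
Total matched: 3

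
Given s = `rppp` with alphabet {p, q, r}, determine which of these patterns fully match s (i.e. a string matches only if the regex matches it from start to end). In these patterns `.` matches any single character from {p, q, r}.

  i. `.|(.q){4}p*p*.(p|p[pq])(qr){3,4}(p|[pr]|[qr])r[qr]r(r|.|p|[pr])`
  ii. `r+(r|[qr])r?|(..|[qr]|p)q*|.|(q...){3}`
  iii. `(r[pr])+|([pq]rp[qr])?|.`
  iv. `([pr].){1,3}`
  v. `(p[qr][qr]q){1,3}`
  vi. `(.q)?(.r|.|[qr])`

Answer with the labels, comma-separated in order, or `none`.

i → no match
ii → no match
iii → no match
iv → match
v → no match — must start with `p`
vi → no match

iv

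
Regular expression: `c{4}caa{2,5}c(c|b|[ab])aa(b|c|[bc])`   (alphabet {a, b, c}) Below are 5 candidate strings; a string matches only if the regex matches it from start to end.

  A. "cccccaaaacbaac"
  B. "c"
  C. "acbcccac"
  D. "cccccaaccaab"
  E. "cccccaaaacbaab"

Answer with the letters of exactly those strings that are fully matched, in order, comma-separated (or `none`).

A → match
B → no match
C → no match — must start with "c"
D → no match
E → match

A, E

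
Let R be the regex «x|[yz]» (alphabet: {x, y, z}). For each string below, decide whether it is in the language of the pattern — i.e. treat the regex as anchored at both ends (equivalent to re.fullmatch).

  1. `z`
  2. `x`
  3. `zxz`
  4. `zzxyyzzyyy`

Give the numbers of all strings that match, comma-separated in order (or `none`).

1, 2

1 → match
2 → match
3 → no match
4 → no match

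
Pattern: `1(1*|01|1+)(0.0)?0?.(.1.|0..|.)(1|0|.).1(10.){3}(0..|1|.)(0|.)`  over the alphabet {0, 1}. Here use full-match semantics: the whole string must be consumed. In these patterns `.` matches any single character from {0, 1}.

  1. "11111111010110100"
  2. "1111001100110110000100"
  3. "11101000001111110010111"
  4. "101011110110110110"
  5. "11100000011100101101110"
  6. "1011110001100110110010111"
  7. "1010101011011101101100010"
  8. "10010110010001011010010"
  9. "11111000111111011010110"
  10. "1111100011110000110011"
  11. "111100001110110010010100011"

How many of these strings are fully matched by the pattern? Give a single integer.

1

1 → no match
2 → no match
3 → no match
4 → match
5 → no match
6 → no match
7 → no match
8 → no match
9 → no match
10 → no match
11 → no match
Total matched: 1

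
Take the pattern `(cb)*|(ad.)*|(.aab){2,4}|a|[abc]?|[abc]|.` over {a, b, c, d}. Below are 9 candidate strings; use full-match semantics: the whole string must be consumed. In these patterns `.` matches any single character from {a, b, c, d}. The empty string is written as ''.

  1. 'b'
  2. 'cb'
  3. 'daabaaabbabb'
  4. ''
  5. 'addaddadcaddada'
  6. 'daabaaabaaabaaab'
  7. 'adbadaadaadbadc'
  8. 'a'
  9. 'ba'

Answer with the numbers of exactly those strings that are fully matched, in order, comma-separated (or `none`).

1, 2, 4, 5, 6, 7, 8

1 → match
2 → match
3 → no match
4 → match
5 → match
6 → match
7 → match
8 → match
9 → no match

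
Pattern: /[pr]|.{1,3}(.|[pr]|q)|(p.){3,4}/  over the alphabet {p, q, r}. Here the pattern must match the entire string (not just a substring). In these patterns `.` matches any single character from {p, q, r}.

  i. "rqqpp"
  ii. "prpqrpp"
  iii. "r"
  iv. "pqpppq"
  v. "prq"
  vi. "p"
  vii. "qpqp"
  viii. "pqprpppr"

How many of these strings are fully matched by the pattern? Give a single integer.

6

i → no match
ii → no match
iii → match
iv → match
v → match
vi → match
vii → match
viii → match
Total matched: 6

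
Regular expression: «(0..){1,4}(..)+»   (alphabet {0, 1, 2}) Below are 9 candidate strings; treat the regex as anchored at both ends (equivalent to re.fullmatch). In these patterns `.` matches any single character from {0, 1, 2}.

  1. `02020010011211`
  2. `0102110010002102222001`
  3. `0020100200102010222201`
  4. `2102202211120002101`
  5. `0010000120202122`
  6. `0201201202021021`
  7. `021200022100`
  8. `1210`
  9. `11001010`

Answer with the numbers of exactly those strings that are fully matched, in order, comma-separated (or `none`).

3, 5

1 → no match
2 → no match
3 → match
4 → no match — must start with `0`
5 → match
6 → no match
7 → no match
8 → no match — must start with `0`
9 → no match — must start with `0`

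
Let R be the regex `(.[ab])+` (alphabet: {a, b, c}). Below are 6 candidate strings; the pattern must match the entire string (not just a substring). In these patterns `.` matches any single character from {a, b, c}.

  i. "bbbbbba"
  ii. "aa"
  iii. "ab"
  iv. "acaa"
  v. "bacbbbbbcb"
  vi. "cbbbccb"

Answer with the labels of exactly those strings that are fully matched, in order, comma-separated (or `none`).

i → no match
ii → match
iii → match
iv → no match
v → match
vi → no match

ii, iii, v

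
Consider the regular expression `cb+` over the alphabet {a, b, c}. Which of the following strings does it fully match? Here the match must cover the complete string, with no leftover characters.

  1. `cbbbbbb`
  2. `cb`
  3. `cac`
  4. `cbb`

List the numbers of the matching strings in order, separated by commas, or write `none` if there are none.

1. `cbbbbbb` → match
2. `cb` → match
3. `cac` → no match — must start with `cb`
4. `cbb` → match

1, 2, 4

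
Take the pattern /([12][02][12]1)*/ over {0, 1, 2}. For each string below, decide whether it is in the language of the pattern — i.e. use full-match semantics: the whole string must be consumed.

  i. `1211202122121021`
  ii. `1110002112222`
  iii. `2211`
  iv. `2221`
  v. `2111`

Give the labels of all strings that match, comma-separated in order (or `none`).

iii, iv

i → no match
ii → no match
iii. `2211` → match
iv. `2221` → match
v. `2111` → no match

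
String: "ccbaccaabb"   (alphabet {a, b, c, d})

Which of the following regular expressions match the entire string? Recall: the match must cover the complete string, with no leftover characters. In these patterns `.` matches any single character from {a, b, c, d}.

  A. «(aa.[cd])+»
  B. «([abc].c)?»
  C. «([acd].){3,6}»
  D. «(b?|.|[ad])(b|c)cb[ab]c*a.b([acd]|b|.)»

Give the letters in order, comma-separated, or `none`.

D

A → no match — must start with "aa"
B → no match
C → no match
D → match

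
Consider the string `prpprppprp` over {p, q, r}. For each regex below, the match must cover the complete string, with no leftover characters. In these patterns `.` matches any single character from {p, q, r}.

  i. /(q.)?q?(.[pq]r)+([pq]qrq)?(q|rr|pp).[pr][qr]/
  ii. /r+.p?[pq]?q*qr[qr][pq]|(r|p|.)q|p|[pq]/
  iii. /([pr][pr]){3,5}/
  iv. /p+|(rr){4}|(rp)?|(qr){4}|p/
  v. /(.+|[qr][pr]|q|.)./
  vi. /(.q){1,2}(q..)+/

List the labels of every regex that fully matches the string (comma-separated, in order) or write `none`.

iii, v

i → no match
ii → no match
iii → match
iv → no match
v → match
vi → no match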